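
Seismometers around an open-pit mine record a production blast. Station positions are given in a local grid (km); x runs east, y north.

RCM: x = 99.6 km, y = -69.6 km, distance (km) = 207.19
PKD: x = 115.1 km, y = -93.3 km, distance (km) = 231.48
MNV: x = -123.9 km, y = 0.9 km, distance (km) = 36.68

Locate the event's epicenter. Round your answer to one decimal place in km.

Circle about each station: (x − 99.6)² + (y + 69.6)² = 207.19²; (x − 115.1)² + (y + 93.3)² = 231.48²; (x + 123.9)² + (y − 0.9)² = 36.68².
Subtracting pairs of circle equations eliminates x²+y² and gives linear equations (the radical axes):
31.0 x − 47.4 y = -3466.71
-447.0 x + 141.0 y = 42169.97
Solving the 2×2 system: x ≈ -89.8, y ≈ 14.4 km.
Check against RCM (with the unrounded x, y): √((x − 99.6)²+(y + 69.6)²) = 207.19 ≈ 207.19 km. ✓

(-89.8, 14.4)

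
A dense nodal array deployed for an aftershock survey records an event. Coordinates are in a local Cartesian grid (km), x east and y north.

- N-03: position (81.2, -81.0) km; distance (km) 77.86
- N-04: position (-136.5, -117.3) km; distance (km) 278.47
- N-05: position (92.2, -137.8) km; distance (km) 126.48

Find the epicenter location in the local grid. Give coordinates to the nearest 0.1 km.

122.5 km east, -15.0 km north

Circle about each station: (x − 81.2)² + (y + 81.0)² = 77.86²; (x + 136.5)² + (y + 117.3)² = 278.47²; (x − 92.2)² + (y + 137.8)² = 126.48².
Subtracting pairs of circle equations eliminates x²+y² and gives linear equations (the radical axes):
-435.4 x − 72.6 y = -52246.26
22.0 x − 113.6 y = 4400.23
Solving the 2×2 system: x ≈ 122.5, y ≈ -15.0 km.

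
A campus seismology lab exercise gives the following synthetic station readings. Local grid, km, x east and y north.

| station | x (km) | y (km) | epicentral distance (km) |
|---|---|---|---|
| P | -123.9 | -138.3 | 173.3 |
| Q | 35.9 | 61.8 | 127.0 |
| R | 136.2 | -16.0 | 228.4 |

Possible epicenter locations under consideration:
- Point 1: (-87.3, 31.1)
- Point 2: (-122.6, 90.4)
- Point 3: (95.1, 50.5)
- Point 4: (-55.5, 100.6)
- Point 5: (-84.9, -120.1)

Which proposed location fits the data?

Point 1

For each candidate, compare |candidate − station| to the reported distance:
Point 1: residuals P 0.0, Q 0.0, R 0.0 → max 0.0 km
Point 2: residuals P 55.4, Q 34.1, R 51.4 → max 55.4 km
Point 3: residuals P 115.8, Q 66.7, R 150.2 → max 150.2 km
Point 4: residuals P 75.2, Q 27.7, R 4.0 → max 75.2 km
Point 5: residuals P 130.3, Q 91.4, R 16.0 → max 130.3 km
Only Point 1 has all residuals ≈ 0.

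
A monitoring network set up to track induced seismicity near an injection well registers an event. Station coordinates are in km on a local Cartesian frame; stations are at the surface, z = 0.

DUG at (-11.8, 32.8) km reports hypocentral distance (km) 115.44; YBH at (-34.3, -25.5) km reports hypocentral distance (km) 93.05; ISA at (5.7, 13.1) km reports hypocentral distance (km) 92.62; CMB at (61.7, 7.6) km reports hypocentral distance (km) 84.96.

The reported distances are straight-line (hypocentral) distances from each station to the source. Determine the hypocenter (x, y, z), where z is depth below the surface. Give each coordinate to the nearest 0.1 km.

x ≈ 38.9 km, y ≈ -60.3 km, depth ≈ 45.7 km

Each station gives a sphere (x−x_i)² + (y−y_i)² + z² = d_i² (stations at z=0).
Subtracting the DUG sphere from YBH and ISA: z² cancels, leaving linear equations in x and y:
-45.0 x − 116.6 y = 5279.75
35.0 x − 39.4 y = 3736.95
Solving: x ≈ 38.898, y ≈ -60.293 km (keep extra digits for the depth step; rounded: 38.9, -60.3).
Then from the DUG sphere: z² = 115.44² − (x + 11.8)² − (y − 32.8)² with x = 38.898, y = -60.293, so z ≈ 45.714 ≈ 45.7 km.
Check against CMB (with the unrounded solution): distance 84.97 ≈ 84.96 km. ✓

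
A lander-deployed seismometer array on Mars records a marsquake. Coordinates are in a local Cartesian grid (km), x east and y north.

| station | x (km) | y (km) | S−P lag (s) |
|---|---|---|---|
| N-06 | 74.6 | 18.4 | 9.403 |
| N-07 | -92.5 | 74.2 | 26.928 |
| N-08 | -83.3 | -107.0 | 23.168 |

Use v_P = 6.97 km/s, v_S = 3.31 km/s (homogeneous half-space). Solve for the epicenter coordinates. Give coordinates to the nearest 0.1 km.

Distance from S−P lag: d = Δt · v_P v_S / (v_P − v_S) = Δt · (6.97·3.31)/(6.97−3.31) ≈ 6.3035·Δt.
So d_N-06 = 59.27, d_N-07 = 169.74, d_N-08 = 146.04 km.
Circle about each station: (x − 74.6)² + (y − 18.4)² = 59.27²; (x + 92.5)² + (y − 74.2)² = 169.74²; (x + 83.3)² + (y + 107.0)² = 146.04².
Subtracting the N-06 equation from the N-07 and N-08 equations removes the quadratic terms:
-334.2 x + 111.6 y = -17140.56
-315.8 x − 250.8 y = -5330.58
Solving the 2×2 system: x ≈ 41.1, y ≈ -30.5 km.
Check against N-06 (with the unrounded x, y): √((x − 74.6)²+(y − 18.4)²) = 59.27 ≈ 59.27 km. ✓

(41.1, -30.5)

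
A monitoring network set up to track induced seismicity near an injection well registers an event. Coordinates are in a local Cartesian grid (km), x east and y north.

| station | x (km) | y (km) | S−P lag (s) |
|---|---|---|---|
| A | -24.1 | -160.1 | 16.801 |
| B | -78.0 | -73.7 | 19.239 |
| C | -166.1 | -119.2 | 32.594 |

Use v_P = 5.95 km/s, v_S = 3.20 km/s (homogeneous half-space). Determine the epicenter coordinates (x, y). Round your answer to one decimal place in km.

x ≈ 55.2 km, y ≈ -75.0 km

Distance from S−P lag: d = Δt · v_P v_S / (v_P − v_S) = Δt · (5.95·3.20)/(5.95−3.20) ≈ 6.9236·Δt.
So d_A = 116.32, d_B = 133.20, d_C = 225.67 km.
Circle about each station: (x + 24.1)² + (y + 160.1)² = 116.32²; (x + 78.0)² + (y + 73.7)² = 133.20²; (x + 166.1)² + (y + 119.2)² = 225.67².
Subtracting pairs of circle equations eliminates x²+y² and gives linear equations (the radical axes):
-107.8 x + 172.8 y = -18909.03
-284.0 x + 81.8 y = -21811.58
Solving the 2×2 system: x ≈ 55.2, y ≈ -75.0 km.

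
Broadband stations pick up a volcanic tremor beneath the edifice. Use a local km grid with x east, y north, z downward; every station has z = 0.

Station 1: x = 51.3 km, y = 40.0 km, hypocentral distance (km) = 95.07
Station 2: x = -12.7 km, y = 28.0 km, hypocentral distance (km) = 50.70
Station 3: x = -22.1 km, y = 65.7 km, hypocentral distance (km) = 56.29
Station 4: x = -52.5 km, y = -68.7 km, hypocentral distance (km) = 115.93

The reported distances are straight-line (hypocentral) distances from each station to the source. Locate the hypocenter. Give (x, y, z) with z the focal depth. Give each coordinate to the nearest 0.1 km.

x ≈ -31.5 km, y ≈ 35.4 km, depth ≈ 46.5 km

Each station gives a sphere (x−x_i)² + (y−y_i)² + z² = d_i² (stations at z=0).
Subtracting the Station 1 sphere from Station 2 and Station 3: z² cancels, leaving linear equations in x and y:
-128.0 x − 24.0 y = 3181.41
-146.8 x + 51.4 y = 6442.95
Solving: x ≈ -31.493, y ≈ 35.404 km (keep extra digits for the depth step; rounded: -31.5, 35.4).
Then from the Station 1 sphere: z² = 95.07² − (x − 51.3)² − (y − 40.0)² with x = -31.493, y = 35.404, so z ≈ 46.503 ≈ 46.5 km.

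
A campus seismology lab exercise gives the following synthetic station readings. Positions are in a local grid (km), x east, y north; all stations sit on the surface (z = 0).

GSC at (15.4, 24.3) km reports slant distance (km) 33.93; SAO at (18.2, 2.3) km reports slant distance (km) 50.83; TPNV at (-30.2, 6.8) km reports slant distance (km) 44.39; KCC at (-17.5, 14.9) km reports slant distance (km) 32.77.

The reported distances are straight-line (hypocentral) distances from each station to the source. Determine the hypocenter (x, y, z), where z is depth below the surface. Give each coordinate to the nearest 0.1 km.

(-8.8, 42.6, 15.2)

Each station gives a sphere (x−x_i)² + (y−y_i)² + z² = d_i² (stations at z=0).
Subtracting the GSC sphere from SAO and TPNV: z² cancels, leaving linear equations in x and y:
5.6 x − 44.0 y = -1923.56
-91.2 x − 35.0 y = -688.60
Solving: x ≈ -8.797, y ≈ 42.598 km (keep extra digits for the depth step; rounded: -8.8, 42.6).
Then from the GSC sphere: z² = 33.93² − (x − 15.4)² − (y − 24.3)² with x = -8.797, y = 42.598, so z ≈ 15.196 ≈ 15.2 km.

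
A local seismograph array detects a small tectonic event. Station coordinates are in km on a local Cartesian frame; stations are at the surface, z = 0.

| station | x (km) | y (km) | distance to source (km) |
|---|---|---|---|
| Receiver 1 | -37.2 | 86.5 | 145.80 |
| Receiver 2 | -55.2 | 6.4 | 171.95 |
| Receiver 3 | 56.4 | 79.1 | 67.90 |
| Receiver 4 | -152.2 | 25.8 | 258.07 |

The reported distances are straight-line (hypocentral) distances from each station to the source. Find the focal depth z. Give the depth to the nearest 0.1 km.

z ≈ 52.7 km

Each station gives a sphere (x−x_i)² + (y−y_i)² + z² = d_i² (stations at z=0).
Subtracting the Receiver 1 sphere from Receiver 2 and Receiver 3: z² cancels, leaving linear equations in x and y:
-36.0 x − 160.2 y = -14087.25
187.2 x − 14.8 y = 17218.91
Solving: x ≈ 97.207, y ≈ 66.091 km (keep extra digits for the depth step; rounded: 97.2, 66.1).
Then from the Receiver 1 sphere: z² = 145.80² − (x + 37.2)² − (y − 86.5)² with x = 97.207, y = 66.091, so z ≈ 52.687 ≈ 52.7 km.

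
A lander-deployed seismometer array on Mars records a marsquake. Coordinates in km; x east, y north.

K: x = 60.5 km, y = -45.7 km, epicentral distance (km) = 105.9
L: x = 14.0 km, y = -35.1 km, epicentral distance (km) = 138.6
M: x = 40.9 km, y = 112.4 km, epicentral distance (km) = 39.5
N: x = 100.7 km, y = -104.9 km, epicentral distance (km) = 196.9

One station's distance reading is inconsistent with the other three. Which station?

K

Solve using three stations at a time. Using L, M, N (subtract circle equations pairwise → linear system) gives (x, y) ≈ (73.4, 90.1).
Distances from that point to each station vs reported:
  K: calculated 136.4 vs reported 105.9 → residual 30.5 km
  L: calculated 138.6 vs reported 138.6 → residual 0.0 km
  M: calculated 39.4 vs reported 39.5 → residual 0.1 km
  N: calculated 196.9 vs reported 196.9 → residual 0.0 km
L, M, N are mutually consistent (residuals ≈ 0); K is off by 30.5 km.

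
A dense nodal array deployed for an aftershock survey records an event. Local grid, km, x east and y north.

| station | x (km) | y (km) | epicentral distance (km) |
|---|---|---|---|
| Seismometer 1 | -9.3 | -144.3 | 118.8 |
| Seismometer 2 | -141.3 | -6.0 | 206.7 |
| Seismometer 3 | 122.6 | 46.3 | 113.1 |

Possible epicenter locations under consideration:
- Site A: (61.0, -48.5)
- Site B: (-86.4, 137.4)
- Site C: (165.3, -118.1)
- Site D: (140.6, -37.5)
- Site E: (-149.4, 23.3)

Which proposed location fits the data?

Site A

For each candidate, compare |candidate − station| to the reported distance:
Site A: residuals Seismometer 1 0.0, Seismometer 2 0.0, Seismometer 3 0.0 → max 0.0 km
Site B: residuals Seismometer 1 173.3, Seismometer 2 53.2, Seismometer 3 114.9 → max 173.3 km
Site C: residuals Seismometer 1 57.8, Seismometer 2 119.8, Seismometer 3 56.8 → max 119.8 km
Site D: residuals Seismometer 1 65.3, Seismometer 2 77.0, Seismometer 3 27.4 → max 77.0 km
Site E: residuals Seismometer 1 99.6, Seismometer 2 176.3, Seismometer 3 159.9 → max 176.3 km
Only Site A has all residuals ≈ 0.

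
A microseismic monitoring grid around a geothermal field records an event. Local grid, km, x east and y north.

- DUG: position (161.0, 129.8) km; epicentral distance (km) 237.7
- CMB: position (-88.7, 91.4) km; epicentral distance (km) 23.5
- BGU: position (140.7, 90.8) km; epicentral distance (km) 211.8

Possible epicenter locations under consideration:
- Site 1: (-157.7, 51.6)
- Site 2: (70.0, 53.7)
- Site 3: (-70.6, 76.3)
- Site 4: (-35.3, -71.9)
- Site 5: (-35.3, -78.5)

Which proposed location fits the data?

Site 3

For each candidate, compare |candidate − station| to the reported distance:
Site 1: residuals DUG 90.5, CMB 56.2, BGU 89.2 → max 90.5 km
Site 2: residuals DUG 119.1, CMB 139.6, BGU 132.0 → max 139.6 km
Site 3: residuals DUG 0.0, CMB 0.1, BGU 0.0 → max 0.1 km
Site 4: residuals DUG 43.8, CMB 148.3, BGU 27.9 → max 148.3 km
Site 5: residuals DUG 48.5, CMB 154.6, BGU 32.4 → max 154.6 km
Only Site 3 has all residuals ≈ 0.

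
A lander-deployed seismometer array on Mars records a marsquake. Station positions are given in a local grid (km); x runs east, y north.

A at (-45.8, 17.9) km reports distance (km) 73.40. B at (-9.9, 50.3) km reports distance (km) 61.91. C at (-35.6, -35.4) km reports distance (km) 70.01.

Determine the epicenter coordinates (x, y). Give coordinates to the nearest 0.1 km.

Circle about each station: (x + 45.8)² + (y − 17.9)² = 73.40²; (x + 9.9)² + (y − 50.3)² = 61.91²; (x + 35.6)² + (y + 35.4)² = 70.01².
Subtracting pairs of circle equations eliminates x²+y² and gives linear equations (the radical axes):
71.8 x + 64.8 y = 1764.76
20.4 x − 106.6 y = 588.63
Solving the 2×2 system: x ≈ 25.2, y ≈ -0.7 km.
Check against A (with the unrounded x, y): √((x + 45.8)²+(y − 17.9)²) = 73.40 ≈ 73.40 km. ✓

25.2 km east, -0.7 km north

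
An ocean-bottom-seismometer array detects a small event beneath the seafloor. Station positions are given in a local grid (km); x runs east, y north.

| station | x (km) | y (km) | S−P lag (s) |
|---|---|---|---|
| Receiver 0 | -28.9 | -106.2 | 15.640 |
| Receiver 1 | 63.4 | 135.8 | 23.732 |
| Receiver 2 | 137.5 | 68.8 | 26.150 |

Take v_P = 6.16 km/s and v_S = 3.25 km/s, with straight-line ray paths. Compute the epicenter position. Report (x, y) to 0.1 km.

Distance from S−P lag: d = Δt · v_P v_S / (v_P − v_S) = Δt · (6.16·3.25)/(6.16−3.25) ≈ 6.8797·Δt.
So d_Receiver 0 = 107.60, d_Receiver 1 = 163.27, d_Receiver 2 = 179.90 km.
Circle about each station: (x + 28.9)² + (y + 106.2)² = 107.60²; (x − 63.4)² + (y − 135.8)² = 163.27²; (x − 137.5)² + (y − 68.8)² = 179.90².
Subtracting the Receiver 0 equation from the Receiver 1 and Receiver 2 equations removes the quadratic terms:
184.6 x + 484.0 y = -4731.78
332.8 x + 350.0 y = -9260.21
Solving the 2×2 system: x ≈ -29.3, y ≈ 1.4 km.

(-29.3, 1.4)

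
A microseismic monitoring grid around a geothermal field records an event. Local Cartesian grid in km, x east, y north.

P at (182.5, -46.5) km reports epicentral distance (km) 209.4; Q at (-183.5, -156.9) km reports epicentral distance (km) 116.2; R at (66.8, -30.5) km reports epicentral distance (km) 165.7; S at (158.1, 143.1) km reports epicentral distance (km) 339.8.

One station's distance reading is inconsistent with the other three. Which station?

Solve using three stations at a time. Using Q, R, S (subtract circle equations pairwise → linear system) gives (x, y) ≈ (-86.9, -92.3).
Distances from that point to each station vs reported:
  P: calculated 273.3 vs reported 209.4 → residual 63.9 km
  Q: calculated 116.2 vs reported 116.2 → residual 0.0 km
  R: calculated 165.7 vs reported 165.7 → residual 0.0 km
  S: calculated 339.8 vs reported 339.8 → residual 0.0 km
Q, R, S are mutually consistent (residuals ≈ 0); P is off by 63.9 km.

P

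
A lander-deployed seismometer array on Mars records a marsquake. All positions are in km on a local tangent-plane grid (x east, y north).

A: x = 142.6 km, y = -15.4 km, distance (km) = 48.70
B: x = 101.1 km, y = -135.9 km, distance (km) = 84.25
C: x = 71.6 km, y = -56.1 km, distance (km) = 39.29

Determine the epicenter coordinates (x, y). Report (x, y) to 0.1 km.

Circle about each station: (x − 142.6)² + (y + 15.4)² = 48.70²; (x − 101.1)² + (y + 135.9)² = 84.25²; (x − 71.6)² + (y + 56.1)² = 39.29².
Subtracting the A equation from the B and C equations removes the quadratic terms:
-83.0 x − 241.0 y = 3391.73
-142.0 x − 81.4 y = -11470.16
Solving the 2×2 system: x ≈ 110.7, y ≈ -52.2 km.

(110.7, -52.2)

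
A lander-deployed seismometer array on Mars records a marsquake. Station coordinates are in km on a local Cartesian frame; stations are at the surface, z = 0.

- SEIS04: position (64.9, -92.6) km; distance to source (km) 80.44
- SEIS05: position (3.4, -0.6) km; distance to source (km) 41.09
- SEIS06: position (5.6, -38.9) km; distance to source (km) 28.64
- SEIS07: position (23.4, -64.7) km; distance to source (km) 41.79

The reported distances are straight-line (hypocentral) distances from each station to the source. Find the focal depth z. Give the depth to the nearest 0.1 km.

Each station gives a sphere (x−x_i)² + (y−y_i)² + z² = d_i² (stations at z=0).
Subtracting the SEIS04 sphere from SEIS05 and SEIS06: z² cancels, leaving linear equations in x and y:
-123.0 x + 184.0 y = -7992.64
-118.6 x + 107.4 y = -5591.86
Solving: x ≈ 19.797, y ≈ -30.205 km (keep extra digits for the depth step; rounded: 19.8, -30.2).
Then from the SEIS04 sphere: z² = 80.44² − (x − 64.9)² − (y + 92.6)² with x = 19.797, y = -30.205, so z ≈ 23.306 ≈ 23.3 km.

23.3 km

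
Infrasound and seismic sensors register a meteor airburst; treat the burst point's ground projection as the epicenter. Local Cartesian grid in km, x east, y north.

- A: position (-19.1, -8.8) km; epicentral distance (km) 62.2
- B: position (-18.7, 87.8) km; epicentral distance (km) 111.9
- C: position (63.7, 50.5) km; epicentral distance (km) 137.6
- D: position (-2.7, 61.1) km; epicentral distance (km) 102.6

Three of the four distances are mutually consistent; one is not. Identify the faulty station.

C

Solve using three stations at a time. Using A, B, D (subtract circle equations pairwise → linear system) gives (x, y) ≈ (-81.0, -5.0).
Distances from that point to each station vs reported:
  A: calculated 62.0 vs reported 62.2 → residual 0.2 km
  B: calculated 111.8 vs reported 111.9 → residual 0.1 km
  C: calculated 155.0 vs reported 137.6 → residual 17.4 km
  D: calculated 102.5 vs reported 102.6 → residual 0.1 km
A, B, D are mutually consistent (residuals ≈ 0); C is off by 17.4 km.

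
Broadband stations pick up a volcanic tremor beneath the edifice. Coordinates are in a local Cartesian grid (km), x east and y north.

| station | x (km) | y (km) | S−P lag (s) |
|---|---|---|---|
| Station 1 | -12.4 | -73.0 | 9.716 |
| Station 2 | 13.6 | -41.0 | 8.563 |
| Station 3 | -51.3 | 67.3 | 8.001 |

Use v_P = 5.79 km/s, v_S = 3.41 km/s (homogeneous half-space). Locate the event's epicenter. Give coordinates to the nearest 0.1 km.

x ≈ -43.4 km, y ≈ 1.4 km

Distance from S−P lag: d = Δt · v_P v_S / (v_P − v_S) = Δt · (5.79·3.41)/(5.79−3.41) ≈ 8.2958·Δt.
So d_Station 1 = 80.60, d_Station 2 = 71.04, d_Station 3 = 66.37 km.
Circle about each station: (x + 12.4)² + (y + 73.0)² = 80.60²; (x − 13.6)² + (y + 41.0)² = 71.04²; (x + 51.3)² + (y − 67.3)² = 66.37².
Subtracting the Station 1 equation from the Station 2 and Station 3 equations removes the quadratic terms:
52.0 x + 64.0 y = -2167.12
-77.8 x + 280.6 y = 3769.60
Solving the 2×2 system: x ≈ -43.4, y ≈ 1.4 km.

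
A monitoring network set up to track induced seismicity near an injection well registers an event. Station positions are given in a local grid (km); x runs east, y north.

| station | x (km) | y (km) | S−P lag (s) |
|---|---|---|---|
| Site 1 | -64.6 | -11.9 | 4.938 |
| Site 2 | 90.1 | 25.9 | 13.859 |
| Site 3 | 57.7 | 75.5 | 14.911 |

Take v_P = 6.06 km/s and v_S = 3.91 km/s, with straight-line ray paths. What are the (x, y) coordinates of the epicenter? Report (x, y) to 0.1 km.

Distance from S−P lag: d = Δt · v_P v_S / (v_P − v_S) = Δt · (6.06·3.91)/(6.06−3.91) ≈ 11.0207·Δt.
So d_Site 1 = 54.42, d_Site 2 = 152.74, d_Site 3 = 164.33 km.
Circle about each station: (x + 64.6)² + (y + 11.9)² = 54.42²; (x − 90.1)² + (y − 25.9)² = 152.74²; (x − 57.7)² + (y − 75.5)² = 164.33².
Subtracting the Site 1 equation from the Site 2 and Site 3 equations removes the quadratic terms:
309.4 x + 75.6 y = -15893.92
244.6 x + 174.8 y = -19328.04
Solving the 2×2 system: x ≈ -37.0, y ≈ -58.8 km.

-37.0 km east, -58.8 km north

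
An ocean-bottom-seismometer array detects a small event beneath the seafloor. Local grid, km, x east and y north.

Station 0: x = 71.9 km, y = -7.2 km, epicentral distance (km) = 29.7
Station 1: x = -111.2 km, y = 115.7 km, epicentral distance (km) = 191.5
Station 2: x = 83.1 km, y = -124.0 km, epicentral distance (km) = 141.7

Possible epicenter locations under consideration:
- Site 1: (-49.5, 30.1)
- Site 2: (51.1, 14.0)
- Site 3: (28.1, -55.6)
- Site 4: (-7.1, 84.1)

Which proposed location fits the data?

Site 2

For each candidate, compare |candidate − station| to the reported distance:
Site 1: residuals Station 0 97.3, Station 1 86.0, Station 2 61.6 → max 97.3 km
Site 2: residuals Station 0 0.0, Station 1 0.0, Station 2 0.0 → max 0.0 km
Site 3: residuals Station 0 35.6, Station 1 29.3, Station 2 53.9 → max 53.9 km
Site 4: residuals Station 0 91.0, Station 1 82.7, Station 2 85.1 → max 91.0 km
Only Site 2 has all residuals ≈ 0.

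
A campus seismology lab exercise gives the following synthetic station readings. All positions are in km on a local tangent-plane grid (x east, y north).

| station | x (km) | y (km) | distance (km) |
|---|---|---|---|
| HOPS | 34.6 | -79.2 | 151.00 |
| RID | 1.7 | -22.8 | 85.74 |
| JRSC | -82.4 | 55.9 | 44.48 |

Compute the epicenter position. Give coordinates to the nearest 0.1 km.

Circle about each station: (x − 34.6)² + (y + 79.2)² = 151.00²; (x − 1.7)² + (y + 22.8)² = 85.74²; (x + 82.4)² + (y − 55.9)² = 44.48².
Subtracting the HOPS equation from the RID and JRSC equations removes the quadratic terms:
-65.8 x + 112.8 y = 8502.58
-234.0 x + 270.2 y = 23267.30
Solving the 2×2 system: x ≈ -38.0, y ≈ 53.2 km.

(-38.0, 53.2)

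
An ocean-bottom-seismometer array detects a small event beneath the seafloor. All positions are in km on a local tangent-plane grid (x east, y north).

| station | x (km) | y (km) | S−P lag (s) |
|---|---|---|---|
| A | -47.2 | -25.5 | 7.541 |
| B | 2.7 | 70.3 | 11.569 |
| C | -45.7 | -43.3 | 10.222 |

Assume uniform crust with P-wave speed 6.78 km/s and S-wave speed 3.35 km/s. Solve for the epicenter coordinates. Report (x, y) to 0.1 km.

Distance from S−P lag: d = Δt · v_P v_S / (v_P − v_S) = Δt · (6.78·3.35)/(6.78−3.35) ≈ 6.6219·Δt.
So d_A = 49.94, d_B = 76.61, d_C = 67.69 km.
Circle about each station: (x + 47.2)² + (y + 25.5)² = 49.94²; (x − 2.7)² + (y − 70.3)² = 76.61²; (x + 45.7)² + (y + 43.3)² = 67.69².
Subtracting the A equation from the B and C equations removes the quadratic terms:
99.8 x + 191.6 y = -1303.80
3.0 x − 35.6 y = -1002.64
Solving the 2×2 system: x ≈ -57.8, y ≈ 23.3 km.

(-57.8, 23.3)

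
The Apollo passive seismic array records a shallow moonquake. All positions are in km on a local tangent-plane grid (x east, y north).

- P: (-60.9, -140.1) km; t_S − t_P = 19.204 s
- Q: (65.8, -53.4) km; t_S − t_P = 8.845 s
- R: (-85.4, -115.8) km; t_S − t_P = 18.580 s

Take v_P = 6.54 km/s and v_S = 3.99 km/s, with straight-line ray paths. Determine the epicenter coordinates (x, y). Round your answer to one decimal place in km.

x ≈ 34.7 km, y ≈ 31.6 km

Distance from S−P lag: d = Δt · v_P v_S / (v_P − v_S) = Δt · (6.54·3.99)/(6.54−3.99) ≈ 10.2332·Δt.
So d_P = 196.52, d_Q = 90.51, d_R = 190.13 km.
Circle about each station: (x + 60.9)² + (y + 140.1)² = 196.52²; (x − 65.8)² + (y + 53.4)² = 90.51²; (x + 85.4)² + (y + 115.8)² = 190.13².
Subtracting pairs of circle equations eliminates x²+y² and gives linear equations (the radical axes):
253.4 x + 173.4 y = 14272.43
-49.0 x + 48.6 y = -163.33
Solving the 2×2 system: x ≈ 34.7, y ≈ 31.6 km.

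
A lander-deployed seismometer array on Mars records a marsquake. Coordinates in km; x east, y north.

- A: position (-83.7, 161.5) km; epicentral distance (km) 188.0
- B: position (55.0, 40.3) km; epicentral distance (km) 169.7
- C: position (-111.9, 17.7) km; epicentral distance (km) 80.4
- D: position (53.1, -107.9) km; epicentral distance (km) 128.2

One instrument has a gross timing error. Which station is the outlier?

B

Solve using three stations at a time. Using A, C, D (subtract circle equations pairwise → linear system) gives (x, y) ≈ (-41.9, -21.8).
Distances from that point to each station vs reported:
  A: calculated 188.0 vs reported 188.0 → residual 0.0 km
  B: calculated 115.1 vs reported 169.7 → residual 54.6 km
  C: calculated 80.4 vs reported 80.4 → residual 0.0 km
  D: calculated 128.2 vs reported 128.2 → residual 0.0 km
A, C, D are mutually consistent (residuals ≈ 0); B is off by 54.6 km.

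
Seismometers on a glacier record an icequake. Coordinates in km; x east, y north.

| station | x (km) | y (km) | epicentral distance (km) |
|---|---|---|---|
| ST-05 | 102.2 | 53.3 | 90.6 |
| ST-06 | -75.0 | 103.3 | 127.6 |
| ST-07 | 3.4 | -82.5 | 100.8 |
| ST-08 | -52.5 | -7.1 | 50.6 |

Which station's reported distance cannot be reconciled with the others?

ST-08

Solve using three stations at a time. Using ST-05, ST-06, ST-07 (subtract circle equations pairwise → linear system) gives (x, y) ≈ (19.1, 17.1).
Distances from that point to each station vs reported:
  ST-05: calculated 90.6 vs reported 90.6 → residual 0.0 km
  ST-06: calculated 127.6 vs reported 127.6 → residual 0.0 km
  ST-07: calculated 100.8 vs reported 100.8 → residual 0.0 km
  ST-08: calculated 75.6 vs reported 50.6 → residual 25.0 km
ST-05, ST-06, ST-07 are mutually consistent (residuals ≈ 0); ST-08 is off by 25.0 km.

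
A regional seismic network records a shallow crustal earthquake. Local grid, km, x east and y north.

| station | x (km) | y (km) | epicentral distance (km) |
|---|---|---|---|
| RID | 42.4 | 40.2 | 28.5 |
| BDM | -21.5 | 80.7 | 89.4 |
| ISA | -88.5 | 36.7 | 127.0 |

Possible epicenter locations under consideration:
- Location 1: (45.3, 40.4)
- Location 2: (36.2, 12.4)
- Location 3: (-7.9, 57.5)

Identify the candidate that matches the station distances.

For each candidate, compare |candidate − station| to the reported distance:
Location 1: residuals RID 25.6, BDM 11.4, ISA 6.9 → max 25.6 km
Location 2: residuals RID 0.0, BDM 0.0, ISA 0.0 → max 0.0 km
Location 3: residuals RID 24.7, BDM 62.5, ISA 43.8 → max 62.5 km
Only Location 2 has all residuals ≈ 0.

Location 2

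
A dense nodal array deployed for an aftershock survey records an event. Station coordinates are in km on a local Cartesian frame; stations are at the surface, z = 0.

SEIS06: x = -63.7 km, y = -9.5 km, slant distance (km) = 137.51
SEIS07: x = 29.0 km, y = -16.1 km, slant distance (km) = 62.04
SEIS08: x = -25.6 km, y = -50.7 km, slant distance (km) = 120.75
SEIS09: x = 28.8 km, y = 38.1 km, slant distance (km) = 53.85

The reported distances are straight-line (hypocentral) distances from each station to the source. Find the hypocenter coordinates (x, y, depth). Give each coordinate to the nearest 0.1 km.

(66.2, 19.9, 34.2)

Each station gives a sphere (x−x_i)² + (y−y_i)² + z² = d_i² (stations at z=0).
Subtracting the SEIS06 sphere from SEIS07 and SEIS08: z² cancels, leaving linear equations in x and y:
185.4 x − 13.2 y = 12012.31
76.2 x − 82.4 y = 3406.35
Solving: x ≈ 66.207, y ≈ 19.886 km (keep extra digits for the depth step; rounded: 66.2, 19.9).
Then from the SEIS06 sphere: z² = 137.51² − (x + 63.7)² − (y + 9.5)² with x = 66.207, y = 19.886, so z ≈ 34.200 ≈ 34.2 km.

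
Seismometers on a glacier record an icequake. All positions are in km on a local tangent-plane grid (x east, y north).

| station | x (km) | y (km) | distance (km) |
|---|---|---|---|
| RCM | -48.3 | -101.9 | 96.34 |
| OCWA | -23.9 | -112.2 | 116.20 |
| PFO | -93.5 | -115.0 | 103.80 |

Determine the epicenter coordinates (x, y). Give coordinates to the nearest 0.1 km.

Circle about each station: (x + 48.3)² + (y + 101.9)² = 96.34²; (x + 23.9)² + (y + 112.2)² = 116.20²; (x + 93.5)² + (y + 115.0)² = 103.80².
Subtracting pairs of circle equations eliminates x²+y² and gives linear equations (the radical axes):
48.8 x − 20.6 y = -3777.49
-90.4 x − 26.2 y = 7757.71
Solving the 2×2 system: x ≈ -82.4, y ≈ -11.8 km.

-82.4 km east, -11.8 km north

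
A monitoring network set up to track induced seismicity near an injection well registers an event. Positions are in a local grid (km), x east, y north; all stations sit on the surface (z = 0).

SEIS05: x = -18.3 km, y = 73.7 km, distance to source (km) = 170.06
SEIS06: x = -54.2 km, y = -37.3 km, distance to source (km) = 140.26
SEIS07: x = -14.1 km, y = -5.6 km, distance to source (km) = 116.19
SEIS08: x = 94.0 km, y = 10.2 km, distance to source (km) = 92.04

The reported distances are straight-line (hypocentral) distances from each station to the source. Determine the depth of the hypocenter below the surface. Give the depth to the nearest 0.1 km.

Each station gives a sphere (x−x_i)² + (y−y_i)² + z² = d_i² (stations at z=0).
Subtracting the SEIS05 sphere from SEIS06 and SEIS07: z² cancels, leaving linear equations in x and y:
-71.8 x − 222.0 y = 7809.89
8.4 x − 158.6 y = 9883.88
Solving: x ≈ 72.106, y ≈ -58.501 km (keep extra digits for the depth step; rounded: 72.1, -58.5).
Then from the SEIS05 sphere: z² = 170.06² − (x + 18.3)² − (y − 73.7)² with x = 72.106, y = -58.501, so z ≈ 57.184 ≈ 57.2 km.

depth ≈ 57.2 km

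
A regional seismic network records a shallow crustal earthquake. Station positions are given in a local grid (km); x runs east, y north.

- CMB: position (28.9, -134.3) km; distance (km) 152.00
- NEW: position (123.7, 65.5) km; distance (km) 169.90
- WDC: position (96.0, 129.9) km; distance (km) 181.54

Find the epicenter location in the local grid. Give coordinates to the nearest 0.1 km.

Circle about each station: (x − 28.9)² + (y + 134.3)² = 152.00²; (x − 123.7)² + (y − 65.5)² = 169.90²; (x − 96.0)² + (y − 129.9)² = 181.54².
Subtracting pairs of circle equations eliminates x²+y² and gives linear equations (the radical axes):
189.6 x + 399.6 y = -5041.77
134.2 x + 528.4 y = -2634.46
Solving the 2×2 system: x ≈ -34.6, y ≈ 3.8 km.

-34.6 km east, 3.8 km north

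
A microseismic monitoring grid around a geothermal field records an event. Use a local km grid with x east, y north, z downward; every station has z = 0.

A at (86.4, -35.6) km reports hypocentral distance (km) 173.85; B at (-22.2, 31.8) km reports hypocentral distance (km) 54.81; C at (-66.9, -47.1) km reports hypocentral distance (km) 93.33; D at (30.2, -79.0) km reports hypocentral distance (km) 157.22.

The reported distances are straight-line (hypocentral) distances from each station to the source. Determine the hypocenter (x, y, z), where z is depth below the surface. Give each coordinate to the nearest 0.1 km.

Each station gives a sphere (x−x_i)² + (y−y_i)² + z² = d_i² (stations at z=0).
Subtracting the A sphere from B and C: z² cancels, leaving linear equations in x and y:
-217.2 x + 134.8 y = 19991.45
-306.6 x − 23.0 y = 19475.03
Solving: x ≈ -66.595, y ≈ 41.001 km (keep extra digits for the depth step; rounded: -66.6, 41.0).
Then from the A sphere: z² = 173.85² − (x − 86.4)² − (y + 35.6)² with x = -66.595, y = 41.001, so z ≈ 30.800 ≈ 30.8 km.

(-66.6, 41.0, 30.8)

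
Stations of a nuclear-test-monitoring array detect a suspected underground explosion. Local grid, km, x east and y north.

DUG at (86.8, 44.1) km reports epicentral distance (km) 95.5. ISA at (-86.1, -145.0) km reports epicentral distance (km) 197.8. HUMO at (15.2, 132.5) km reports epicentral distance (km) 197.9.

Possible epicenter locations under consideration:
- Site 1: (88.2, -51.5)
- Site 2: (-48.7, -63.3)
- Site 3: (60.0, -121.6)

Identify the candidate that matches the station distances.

For each candidate, compare |candidate − station| to the reported distance:
Site 1: residuals DUG 0.1, ISA 0.0, HUMO 0.1 → max 0.1 km
Site 2: residuals DUG 77.4, ISA 107.9, HUMO 8.1 → max 107.9 km
Site 3: residuals DUG 72.4, ISA 49.8, HUMO 60.1 → max 72.4 km
Only Site 1 has all residuals ≈ 0.

Site 1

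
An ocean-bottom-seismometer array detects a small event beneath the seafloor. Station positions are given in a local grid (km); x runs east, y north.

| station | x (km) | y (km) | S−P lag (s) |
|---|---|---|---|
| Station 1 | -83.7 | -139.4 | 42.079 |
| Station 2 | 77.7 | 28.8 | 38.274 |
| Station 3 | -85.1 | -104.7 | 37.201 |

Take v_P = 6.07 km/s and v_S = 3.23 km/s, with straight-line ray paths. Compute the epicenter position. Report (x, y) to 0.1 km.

x ≈ -161.8 km, y ≈ 140.4 km

Distance from S−P lag: d = Δt · v_P v_S / (v_P − v_S) = Δt · (6.07·3.23)/(6.07−3.23) ≈ 6.9036·Δt.
So d_Station 1 = 290.49, d_Station 2 = 264.23, d_Station 3 = 256.82 km.
Circle about each station: (x + 83.7)² + (y + 139.4)² = 290.49²; (x − 77.7)² + (y − 28.8)² = 264.23²; (x + 85.1)² + (y + 104.7)² = 256.82².
Subtracting pairs of circle equations eliminates x²+y² and gives linear equations (the radical axes):
322.8 x + 336.4 y = -5004.37
-2.8 x + 69.4 y = 10193.98
Solving the 2×2 system: x ≈ -161.8, y ≈ 140.4 km.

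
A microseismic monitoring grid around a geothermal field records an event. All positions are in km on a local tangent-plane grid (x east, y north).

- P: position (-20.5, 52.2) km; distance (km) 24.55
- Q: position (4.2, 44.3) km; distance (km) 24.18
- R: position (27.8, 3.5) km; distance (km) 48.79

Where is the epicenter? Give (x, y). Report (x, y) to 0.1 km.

Circle about each station: (x + 20.5)² + (y − 52.2)² = 24.55²; (x − 4.2)² + (y − 44.3)² = 24.18²; (x − 27.8)² + (y − 3.5)² = 48.79².
Subtracting the P equation from the Q and R equations removes the quadratic terms:
49.4 x − 15.8 y = -1146.93
96.6 x − 97.4 y = -4137.76
Solving the 2×2 system: x ≈ -14.1, y ≈ 28.5 km.

(-14.1, 28.5)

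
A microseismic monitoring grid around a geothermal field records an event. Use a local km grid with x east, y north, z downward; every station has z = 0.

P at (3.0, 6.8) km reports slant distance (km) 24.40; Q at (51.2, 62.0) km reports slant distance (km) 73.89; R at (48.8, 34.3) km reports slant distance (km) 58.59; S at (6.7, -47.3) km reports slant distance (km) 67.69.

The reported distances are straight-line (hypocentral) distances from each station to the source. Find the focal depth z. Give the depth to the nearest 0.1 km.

depth ≈ 21.9 km

Each station gives a sphere (x−x_i)² + (y−y_i)² + z² = d_i² (stations at z=0).
Subtracting the P sphere from Q and R: z² cancels, leaving linear equations in x and y:
96.4 x + 110.4 y = 1545.83
91.6 x + 55.0 y = 665.26
Solving: x ≈ -2.406, y ≈ 16.103 km (keep extra digits for the depth step; rounded: -2.4, 16.1).
Then from the P sphere: z² = 24.40² − (x − 3.0)² − (y − 6.8)² with x = -2.406, y = 16.103, so z ≈ 21.900 ≈ 21.9 km.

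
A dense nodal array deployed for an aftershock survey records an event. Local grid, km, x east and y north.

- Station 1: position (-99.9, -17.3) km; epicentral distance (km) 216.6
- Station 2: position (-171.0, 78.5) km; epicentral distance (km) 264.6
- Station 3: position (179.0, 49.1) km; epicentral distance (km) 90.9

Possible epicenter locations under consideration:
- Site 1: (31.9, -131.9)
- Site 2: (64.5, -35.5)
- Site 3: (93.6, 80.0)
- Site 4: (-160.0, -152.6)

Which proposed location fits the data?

For each candidate, compare |candidate − station| to the reported distance:
Site 1: residuals Station 1 41.9, Station 2 27.7, Station 3 142.3 → max 142.3 km
Site 2: residuals Station 1 51.2, Station 2 3.0, Station 3 51.5 → max 51.5 km
Site 3: residuals Station 1 0.0, Station 2 0.0, Station 3 0.1 → max 0.1 km
Site 4: residuals Station 1 68.6, Station 2 33.2, Station 3 303.6 → max 303.6 km
Only Site 3 has all residuals ≈ 0.

Site 3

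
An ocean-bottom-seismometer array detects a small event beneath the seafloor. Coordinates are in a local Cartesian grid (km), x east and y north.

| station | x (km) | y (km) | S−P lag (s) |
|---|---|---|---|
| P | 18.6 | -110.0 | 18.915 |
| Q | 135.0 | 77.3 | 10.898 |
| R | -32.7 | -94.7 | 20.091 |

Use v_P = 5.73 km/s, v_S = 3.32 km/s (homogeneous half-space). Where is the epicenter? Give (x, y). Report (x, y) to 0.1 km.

x ≈ 61.2 km, y ≈ 33.1 km

Distance from S−P lag: d = Δt · v_P v_S / (v_P − v_S) = Δt · (5.73·3.32)/(5.73−3.32) ≈ 7.8936·Δt.
So d_P = 149.31, d_Q = 86.02, d_R = 158.59 km.
Circle about each station: (x − 18.6)² + (y + 110.0)² = 149.31²; (x − 135.0)² + (y − 77.3)² = 86.02²; (x + 32.7)² + (y + 94.7)² = 158.59².
Subtracting the P equation from the Q and R equations removes the quadratic terms:
232.8 x + 374.6 y = 26648.37
-102.6 x + 30.6 y = -5265.89
Solving the 2×2 system: x ≈ 61.2, y ≈ 33.1 km.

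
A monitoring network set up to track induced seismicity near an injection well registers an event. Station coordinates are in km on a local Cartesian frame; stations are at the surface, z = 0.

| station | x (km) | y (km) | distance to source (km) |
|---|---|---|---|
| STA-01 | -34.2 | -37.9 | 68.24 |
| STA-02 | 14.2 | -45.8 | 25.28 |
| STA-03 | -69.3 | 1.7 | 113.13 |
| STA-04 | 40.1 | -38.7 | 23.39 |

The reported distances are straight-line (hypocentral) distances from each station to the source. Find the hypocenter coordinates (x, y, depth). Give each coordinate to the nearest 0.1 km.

x ≈ 30.5 km, y ≈ -48.0 km, depth ≈ 19.2 km

Each station gives a sphere (x−x_i)² + (y−y_i)² + z² = d_i² (stations at z=0).
Subtracting the STA-01 sphere from STA-02 and STA-03: z² cancels, leaving linear equations in x and y:
96.8 x − 15.8 y = 3710.85
-70.2 x + 79.2 y = -5942.37
Solving: x ≈ 30.501, y ≈ -47.995 km (keep extra digits for the depth step; rounded: 30.5, -48.0).
Then from the STA-01 sphere: z² = 68.24² − (x + 34.2)² − (y + 37.9)² with x = 30.501, y = -47.995, so z ≈ 19.198 ≈ 19.2 km.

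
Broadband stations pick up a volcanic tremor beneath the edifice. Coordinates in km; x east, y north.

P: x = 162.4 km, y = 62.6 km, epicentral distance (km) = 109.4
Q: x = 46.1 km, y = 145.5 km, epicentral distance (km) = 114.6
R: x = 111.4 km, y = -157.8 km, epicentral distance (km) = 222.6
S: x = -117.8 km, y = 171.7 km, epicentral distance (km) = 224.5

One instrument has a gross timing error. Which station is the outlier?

R

Solve using three stations at a time. Using P, Q, S (subtract circle equations pairwise → linear system) gives (x, y) ≈ (57.5, 31.5).
Distances from that point to each station vs reported:
  P: calculated 109.4 vs reported 109.4 → residual 0.0 km
  Q: calculated 114.6 vs reported 114.6 → residual 0.0 km
  R: calculated 196.8 vs reported 222.6 → residual 25.8 km
  S: calculated 224.5 vs reported 224.5 → residual 0.0 km
P, Q, S are mutually consistent (residuals ≈ 0); R is off by 25.8 km.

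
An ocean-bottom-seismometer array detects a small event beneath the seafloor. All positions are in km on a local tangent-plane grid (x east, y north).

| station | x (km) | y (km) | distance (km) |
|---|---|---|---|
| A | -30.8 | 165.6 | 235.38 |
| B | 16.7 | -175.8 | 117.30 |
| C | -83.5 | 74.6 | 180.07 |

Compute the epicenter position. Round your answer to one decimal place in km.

Circle about each station: (x + 30.8)² + (y − 165.6)² = 235.38²; (x − 16.7)² + (y + 175.8)² = 117.30²; (x + 83.5)² + (y − 74.6)² = 180.07².
Subtracting pairs of circle equations eliminates x²+y² and gives linear equations (the radical axes):
95.0 x − 682.8 y = 44456.98
-105.4 x − 182.0 y = 7143.95
Solving the 2×2 system: x ≈ 36.0, y ≈ -60.1 km.

(36.0, -60.1)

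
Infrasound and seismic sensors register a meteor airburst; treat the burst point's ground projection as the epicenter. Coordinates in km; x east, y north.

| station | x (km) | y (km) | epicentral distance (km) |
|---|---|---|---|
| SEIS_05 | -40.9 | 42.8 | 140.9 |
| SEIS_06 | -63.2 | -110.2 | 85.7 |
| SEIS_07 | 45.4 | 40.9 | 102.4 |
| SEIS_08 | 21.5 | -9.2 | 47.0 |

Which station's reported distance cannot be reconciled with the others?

Solve using three stations at a time. Using SEIS_06, SEIS_07, SEIS_08 (subtract circle equations pairwise → linear system) gives (x, y) ≈ (-2.7, -49.5).
Distances from that point to each station vs reported:
  SEIS_05: calculated 99.9 vs reported 140.9 → residual 41.0 km
  SEIS_06: calculated 85.7 vs reported 85.7 → residual 0.0 km
  SEIS_07: calculated 102.4 vs reported 102.4 → residual 0.0 km
  SEIS_08: calculated 47.0 vs reported 47.0 → residual 0.0 km
SEIS_06, SEIS_07, SEIS_08 are mutually consistent (residuals ≈ 0); SEIS_05 is off by 41.0 km.

SEIS_05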